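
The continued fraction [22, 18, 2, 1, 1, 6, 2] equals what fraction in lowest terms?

28803/1306

Using pₖ = aₖpₖ₋₁ + pₖ₋₂ and qₖ = aₖqₖ₋₁ + qₖ₋₂:
  k=0: a=22, p=22, q=1
  k=1: a=18, p=397, q=18
  k=2: a=2, p=816, q=37
  k=3: a=1, p=1213, q=55
  k=4: a=1, p=2029, q=92
  k=5: a=6, p=13387, q=607
  k=6: a=2, p=28803, q=1306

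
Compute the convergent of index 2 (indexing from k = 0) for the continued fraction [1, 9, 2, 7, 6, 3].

Using pₖ = aₖpₖ₋₁ + pₖ₋₂, qₖ = aₖqₖ₋₁ + qₖ₋₂ (with p₋₁=1, p₋₂=0, q₋₁=0, q₋₂=1):
  k=0: a=1, p=1, q=1
  k=1: a=9, p=10, q=9
  k=2: a=2, p=21, q=19

21/19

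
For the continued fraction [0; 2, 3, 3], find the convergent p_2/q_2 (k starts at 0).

3/7

Using pₖ = aₖpₖ₋₁ + pₖ₋₂, qₖ = aₖqₖ₋₁ + qₖ₋₂ (with p₋₁=1, p₋₂=0, q₋₁=0, q₋₂=1):
  k=0: a=0, p=0, q=1
  k=1: a=2, p=1, q=2
  k=2: a=3, p=3, q=7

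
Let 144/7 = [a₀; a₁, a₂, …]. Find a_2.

1

144 = 20·7 + 4   →  a_0 = 20
7 = 1·4 + 3   →  a_1 = 1
4 = 1·3 + 1   →  a_2 = 1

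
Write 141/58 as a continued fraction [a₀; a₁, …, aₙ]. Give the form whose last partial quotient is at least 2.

[2; 2, 3, 8]

141 = 2×58 + 25
58 = 2×25 + 8
25 = 3×8 + 1
8 = 8×1 + 0  (stop)
So 141/58 = [2; 2, 3, 8].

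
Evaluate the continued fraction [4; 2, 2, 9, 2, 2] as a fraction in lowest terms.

1079/245

Fold from the inside: start with 2/1.
  2 + 1/2 = 5/2
  9 + 2/5 = 47/5
  2 + 5/47 = 99/47
  2 + 47/99 = 245/99
  4 + 99/245 = 1079/245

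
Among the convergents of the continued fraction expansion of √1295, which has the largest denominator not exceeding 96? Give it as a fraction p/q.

2591/72

√1295 = [35; 1, 70, …] (period length 2).
Convergents:
  p_0/q_0 = 35/1
  p_1/q_1 = 36/1
  p_2/q_2 = 2555/71
  p_3/q_3 = 2591/72
  p_4/q_4 = 183925/5111
q_3 = 72 ≤ 96 < 5111 = q_4, so the answer is 2591/72.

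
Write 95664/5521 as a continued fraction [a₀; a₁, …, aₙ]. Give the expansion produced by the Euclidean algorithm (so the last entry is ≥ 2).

95664 = 17*5521 + 1807
5521 = 3*1807 + 100
1807 = 18*100 + 7
100 = 14*7 + 2
7 = 3*2 + 1
2 = 2*1 + 0  (stop)
So 95664/5521 = [17; 3, 18, 14, 3, 2].

[17; 3, 18, 14, 3, 2]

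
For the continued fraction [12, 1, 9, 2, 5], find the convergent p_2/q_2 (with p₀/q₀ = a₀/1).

Using pₖ = aₖpₖ₋₁ + pₖ₋₂, qₖ = aₖqₖ₋₁ + qₖ₋₂ (with p₋₁=1, p₋₂=0, q₋₁=0, q₋₂=1):
  k=0: a=12, p=12, q=1
  k=1: a=1, p=13, q=1
  k=2: a=9, p=129, q=10

129/10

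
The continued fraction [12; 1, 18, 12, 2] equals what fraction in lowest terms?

Fold from the inside: start with 2/1.
  12 + 1/2 = 25/2
  18 + 2/25 = 452/25
  1 + 25/452 = 477/452
  12 + 452/477 = 6176/477

6176/477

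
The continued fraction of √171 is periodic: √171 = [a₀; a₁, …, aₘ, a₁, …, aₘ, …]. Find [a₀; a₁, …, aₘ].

a₀ = ⌊√171⌋ = 13.
With m₀=0, d₀=1 and mₖ₊₁ = dₖaₖ − mₖ, dₖ₊₁ = (n − mₖ₊₁²)/dₖ, aₖ₊₁ = ⌊(a₀+mₖ₊₁)/dₖ₊₁⌋:
  k=1: m=13, d=2, a=13
  k=2: m=13, d=1, a=26
d=1 and a=2a₀=26 at k=2, so the next step gives (m, d) = (13, 2) again — its k=1 value — and the period has length 2.

[13; 13, 26]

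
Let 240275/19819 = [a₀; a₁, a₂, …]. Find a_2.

240275 = 12·19819 + 2447   →  a_0 = 12
19819 = 8·2447 + 243   →  a_1 = 8
2447 = 10·243 + 17   →  a_2 = 10

10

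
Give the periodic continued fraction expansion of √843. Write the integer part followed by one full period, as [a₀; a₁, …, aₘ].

a₀ = ⌊√843⌋ = 29.
With m₀=0, d₀=1 and mₖ₊₁ = dₖaₖ − mₖ, dₖ₊₁ = (n − mₖ₊₁²)/dₖ, aₖ₊₁ = ⌊(a₀+mₖ₊₁)/dₖ₊₁⌋:
  k=1: m=29, d=2, a=29
  k=2: m=29, d=1, a=58
d=1 and a=2a₀=58 at k=2, so the next step gives (m, d) = (29, 2) again — its k=1 value — and the period has length 2.

[29; 29, 58]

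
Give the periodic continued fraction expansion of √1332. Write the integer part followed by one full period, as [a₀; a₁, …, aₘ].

[36; 2, 72]

a₀ = ⌊√1332⌋ = 36.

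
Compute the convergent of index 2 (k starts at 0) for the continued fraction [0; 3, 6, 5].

6/19

Using pₖ = aₖpₖ₋₁ + pₖ₋₂, qₖ = aₖqₖ₋₁ + qₖ₋₂ (with p₋₁=1, p₋₂=0, q₋₁=0, q₋₂=1):
  k=0: a=0, p=0, q=1
  k=1: a=3, p=1, q=3
  k=2: a=6, p=6, q=19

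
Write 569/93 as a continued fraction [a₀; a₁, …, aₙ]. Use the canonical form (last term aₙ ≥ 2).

569 = 6×93 + 11
93 = 8×11 + 5
11 = 2×5 + 1
5 = 5×1 + 0  (stop)
So 569/93 = [6; 8, 2, 5].

[6; 8, 2, 5]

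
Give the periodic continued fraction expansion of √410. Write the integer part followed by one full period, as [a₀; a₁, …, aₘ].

a₀ = ⌊√410⌋ = 20.
With m₀=0, d₀=1 and mₖ₊₁ = dₖaₖ − mₖ, dₖ₊₁ = (n − mₖ₊₁²)/dₖ, aₖ₊₁ = ⌊(a₀+mₖ₊₁)/dₖ₊₁⌋:
  k=1: m=20, d=10, a=4
  k=2: m=20, d=1, a=40
d=1 and a=2a₀=40 at k=2, so the next step gives (m, d) = (20, 10) again — its k=1 value — and the period has length 2.

[20; 4, 40]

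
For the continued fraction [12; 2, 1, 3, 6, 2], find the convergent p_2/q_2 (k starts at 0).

Using pₖ = aₖpₖ₋₁ + pₖ₋₂, qₖ = aₖqₖ₋₁ + qₖ₋₂ (with p₋₁=1, p₋₂=0, q₋₁=0, q₋₂=1):
  k=0: a=12, p=12, q=1
  k=1: a=2, p=25, q=2
  k=2: a=1, p=37, q=3

37/3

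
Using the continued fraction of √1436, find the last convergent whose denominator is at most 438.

13301/351

√1436 = [37; 1, 8, 2, 18, 2, 8, 1, 74, …] (period length 8).
Convergents:
  p_0/q_0 = 37/1
  p_1/q_1 = 38/1
  p_2/q_2 = 341/9
  p_3/q_3 = 720/19
  p_4/q_4 = 13301/351
  p_5/q_5 = 27322/721
q_4 = 351 ≤ 438 < 721 = q_5, so the answer is 13301/351.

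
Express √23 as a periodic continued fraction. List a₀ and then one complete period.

a₀ = ⌊√23⌋ = 4.
With m₀=0, d₀=1 and mₖ₊₁ = dₖaₖ − mₖ, dₖ₊₁ = (n − mₖ₊₁²)/dₖ, aₖ₊₁ = ⌊(a₀+mₖ₊₁)/dₖ₊₁⌋:
  k=1: m=4, d=7, a=1
  k=2: m=3, d=2, a=3
  k=3: m=3, d=7, a=1
  k=4: m=4, d=1, a=8
d=1 and a=2a₀=8 at k=4, so the next step gives (m, d) = (4, 7) again — its k=1 value — and the period has length 4.

[4; 1, 3, 1, 8]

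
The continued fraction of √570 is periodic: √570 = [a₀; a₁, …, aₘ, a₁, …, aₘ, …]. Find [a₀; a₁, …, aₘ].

a₀ = ⌊√570⌋ = 23.
With m₀=0, d₀=1 and mₖ₊₁ = dₖaₖ − mₖ, dₖ₊₁ = (n − mₖ₊₁²)/dₖ, aₖ₊₁ = ⌊(a₀+mₖ₊₁)/dₖ₊₁⌋:
  k=1: m=23, d=41, a=1
  k=2: m=18, d=6, a=6
  k=3: m=18, d=41, a=1
  k=4: m=23, d=1, a=46
d=1 and a=2a₀=46 at k=4, so the next step gives (m, d) = (23, 41) again — its k=1 value — and the period has length 4.

[23; 1, 6, 1, 46]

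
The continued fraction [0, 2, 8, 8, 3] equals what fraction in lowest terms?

Fold from the inside: start with 3/1.
  8 + 1/3 = 25/3
  8 + 3/25 = 203/25
  2 + 25/203 = 431/203
  0 + 203/431 = 203/431

203/431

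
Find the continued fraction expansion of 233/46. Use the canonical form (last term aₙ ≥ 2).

233 = 5*46 + 3
46 = 15*3 + 1
3 = 3*1 + 0  (stop)
So 233/46 = [5; 15, 3].

[5; 15, 3]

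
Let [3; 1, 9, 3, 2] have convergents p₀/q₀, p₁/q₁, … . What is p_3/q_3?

121/31

Using pₖ = aₖpₖ₋₁ + pₖ₋₂, qₖ = aₖqₖ₋₁ + qₖ₋₂ (with p₋₁=1, p₋₂=0, q₋₁=0, q₋₂=1):
  k=0: a=3, p=3, q=1
  k=1: a=1, p=4, q=1
  k=2: a=9, p=39, q=10
  k=3: a=3, p=121, q=31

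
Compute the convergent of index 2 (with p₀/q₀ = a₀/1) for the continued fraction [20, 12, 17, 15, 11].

Using pₖ = aₖpₖ₋₁ + pₖ₋₂, qₖ = aₖqₖ₋₁ + qₖ₋₂ (with p₋₁=1, p₋₂=0, q₋₁=0, q₋₂=1):
  k=0: a=20, p=20, q=1
  k=1: a=12, p=241, q=12
  k=2: a=17, p=4117, q=205

4117/205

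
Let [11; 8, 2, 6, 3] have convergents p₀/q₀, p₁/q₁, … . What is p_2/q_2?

189/17

Using pₖ = aₖpₖ₋₁ + pₖ₋₂, qₖ = aₖqₖ₋₁ + qₖ₋₂ (with p₋₁=1, p₋₂=0, q₋₁=0, q₋₂=1):
  k=0: a=11, p=11, q=1
  k=1: a=8, p=89, q=8
  k=2: a=2, p=189, q=17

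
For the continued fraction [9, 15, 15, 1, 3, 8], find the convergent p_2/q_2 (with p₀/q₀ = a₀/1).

Using pₖ = aₖpₖ₋₁ + pₖ₋₂, qₖ = aₖqₖ₋₁ + qₖ₋₂ (with p₋₁=1, p₋₂=0, q₋₁=0, q₋₂=1):
  k=0: a=9, p=9, q=1
  k=1: a=15, p=136, q=15
  k=2: a=15, p=2049, q=226

2049/226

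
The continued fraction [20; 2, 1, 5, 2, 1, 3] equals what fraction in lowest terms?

4050/199

Using pₖ = aₖpₖ₋₁ + pₖ₋₂ and qₖ = aₖqₖ₋₁ + qₖ₋₂:
  k=0: a=20, p=20, q=1
  k=1: a=2, p=41, q=2
  k=2: a=1, p=61, q=3
  k=3: a=5, p=346, q=17
  k=4: a=2, p=753, q=37
  k=5: a=1, p=1099, q=54
  k=6: a=3, p=4050, q=199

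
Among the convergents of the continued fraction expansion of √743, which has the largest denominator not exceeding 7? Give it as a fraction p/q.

√743 = [27; 3, 1, 7, 27, 7, 1, 3, 54, …] (period length 8).
Convergents:
  p_0/q_0 = 27/1
  p_1/q_1 = 82/3
  p_2/q_2 = 109/4
  p_3/q_3 = 845/31
q_2 = 4 ≤ 7 < 31 = q_3, so the answer is 109/4.

109/4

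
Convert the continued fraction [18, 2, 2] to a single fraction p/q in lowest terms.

Fold from the inside: start with 2/1.
  2 + 1/2 = 5/2
  18 + 2/5 = 92/5

92/5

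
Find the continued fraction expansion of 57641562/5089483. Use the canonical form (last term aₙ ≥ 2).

57641562 = 11×5089483 + 1657249
5089483 = 3×1657249 + 117736
1657249 = 14×117736 + 8945
117736 = 13×8945 + 1451
8945 = 6×1451 + 239
1451 = 6×239 + 17
239 = 14×17 + 1
17 = 17×1 + 0  (stop)
So 57641562/5089483 = [11; 3, 14, 13, 6, 6, 14, 17].

[11; 3, 14, 13, 6, 6, 14, 17]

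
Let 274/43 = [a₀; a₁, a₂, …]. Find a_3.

274 = 6·43 + 16   →  a_0 = 6
43 = 2·16 + 11   →  a_1 = 2
16 = 1·11 + 5   →  a_2 = 1
11 = 2·5 + 1   →  a_3 = 2

2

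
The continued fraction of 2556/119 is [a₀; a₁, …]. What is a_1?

2

2556 = 21·119 + 57   →  a_0 = 21
119 = 2·57 + 5   →  a_1 = 2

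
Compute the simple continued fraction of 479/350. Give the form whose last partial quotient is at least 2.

[1; 2, 1, 2, 2, 18]

479 = 1·350 + 129
350 = 2·129 + 92
129 = 1·92 + 37
92 = 2·37 + 18
37 = 2·18 + 1
18 = 18·1 + 0  (stop)
So 479/350 = [1; 2, 1, 2, 2, 18].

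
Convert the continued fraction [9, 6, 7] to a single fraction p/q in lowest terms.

Using pₖ = aₖpₖ₋₁ + pₖ₋₂ and qₖ = aₖqₖ₋₁ + qₖ₋₂:
  k=0: a=9, p=9, q=1
  k=1: a=6, p=55, q=6
  k=2: a=7, p=394, q=43

394/43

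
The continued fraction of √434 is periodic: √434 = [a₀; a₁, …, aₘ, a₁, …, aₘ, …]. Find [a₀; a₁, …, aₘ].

[20; 1, 4, 1, 40]

a₀ = ⌊√434⌋ = 20.
With m₀=0, d₀=1 and mₖ₊₁ = dₖaₖ − mₖ, dₖ₊₁ = (n − mₖ₊₁²)/dₖ, aₖ₊₁ = ⌊(a₀+mₖ₊₁)/dₖ₊₁⌋:
  k=1: m=20, d=34, a=1
  k=2: m=14, d=7, a=4
  k=3: m=14, d=34, a=1
  k=4: m=20, d=1, a=40
d=1 and a=2a₀=40 at k=4, so the next step gives (m, d) = (20, 34) again — its k=1 value — and the period has length 4.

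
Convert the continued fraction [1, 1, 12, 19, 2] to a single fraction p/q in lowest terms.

Using pₖ = aₖpₖ₋₁ + pₖ₋₂ and qₖ = aₖqₖ₋₁ + qₖ₋₂:
  k=0: a=1, p=1, q=1
  k=1: a=1, p=2, q=1
  k=2: a=12, p=25, q=13
  k=3: a=19, p=477, q=248
  k=4: a=2, p=979, q=509

979/509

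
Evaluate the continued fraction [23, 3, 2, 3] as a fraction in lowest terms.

Using pₖ = aₖpₖ₋₁ + pₖ₋₂ and qₖ = aₖqₖ₋₁ + qₖ₋₂:
  k=0: a=23, p=23, q=1
  k=1: a=3, p=70, q=3
  k=2: a=2, p=163, q=7
  k=3: a=3, p=559, q=24

559/24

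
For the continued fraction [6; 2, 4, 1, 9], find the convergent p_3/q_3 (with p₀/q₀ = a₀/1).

Using pₖ = aₖpₖ₋₁ + pₖ₋₂, qₖ = aₖqₖ₋₁ + qₖ₋₂ (with p₋₁=1, p₋₂=0, q₋₁=0, q₋₂=1):
  k=0: a=6, p=6, q=1
  k=1: a=2, p=13, q=2
  k=2: a=4, p=58, q=9
  k=3: a=1, p=71, q=11

71/11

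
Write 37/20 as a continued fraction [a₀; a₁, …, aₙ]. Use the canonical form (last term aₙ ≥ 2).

[1; 1, 5, 1, 2]

37 = 1·20 + 17
20 = 1·17 + 3
17 = 5·3 + 2
3 = 1·2 + 1
2 = 2·1 + 0  (stop)
So 37/20 = [1; 1, 5, 1, 2].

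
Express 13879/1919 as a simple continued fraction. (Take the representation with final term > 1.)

13879 = 7·1919 + 446
1919 = 4·446 + 135
446 = 3·135 + 41
135 = 3·41 + 12
41 = 3·12 + 5
12 = 2·5 + 2
5 = 2·2 + 1
2 = 2·1 + 0  (stop)
So 13879/1919 = [7; 4, 3, 3, 3, 2, 2, 2].

[7; 4, 3, 3, 3, 2, 2, 2]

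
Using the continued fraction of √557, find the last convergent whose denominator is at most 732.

√557 = [23; 1, 1, 1, 1, 46, …] (period length 5).
Convergents:
  p_0/q_0 = 23/1
  p_1/q_1 = 24/1
  p_2/q_2 = 47/2
  p_3/q_3 = 71/3
  p_4/q_4 = 118/5
  p_5/q_5 = 5499/233
  p_6/q_6 = 5617/238
  p_7/q_7 = 11116/471
  p_8/q_8 = 16733/709
  p_9/q_9 = 27849/1180
q_8 = 709 ≤ 732 < 1180 = q_9, so the answer is 16733/709.

16733/709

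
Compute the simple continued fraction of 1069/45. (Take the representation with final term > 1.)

[23; 1, 3, 11]

1069 = 23*45 + 34
45 = 1*34 + 11
34 = 3*11 + 1
11 = 11*1 + 0  (stop)
So 1069/45 = [23; 1, 3, 11].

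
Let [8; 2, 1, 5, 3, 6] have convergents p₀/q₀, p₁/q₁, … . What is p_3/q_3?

142/17

Using pₖ = aₖpₖ₋₁ + pₖ₋₂, qₖ = aₖqₖ₋₁ + qₖ₋₂ (with p₋₁=1, p₋₂=0, q₋₁=0, q₋₂=1):
  k=0: a=8, p=8, q=1
  k=1: a=2, p=17, q=2
  k=2: a=1, p=25, q=3
  k=3: a=5, p=142, q=17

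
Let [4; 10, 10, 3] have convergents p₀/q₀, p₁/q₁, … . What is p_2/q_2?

Using pₖ = aₖpₖ₋₁ + pₖ₋₂, qₖ = aₖqₖ₋₁ + qₖ₋₂ (with p₋₁=1, p₋₂=0, q₋₁=0, q₋₂=1):
  k=0: a=4, p=4, q=1
  k=1: a=10, p=41, q=10
  k=2: a=10, p=414, q=101

414/101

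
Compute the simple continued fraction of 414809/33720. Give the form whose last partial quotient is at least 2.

414809 = 12*33720 + 10169
33720 = 3*10169 + 3213
10169 = 3*3213 + 530
3213 = 6*530 + 33
530 = 16*33 + 2
33 = 16*2 + 1
2 = 2*1 + 0  (stop)
So 414809/33720 = [12; 3, 3, 6, 16, 16, 2].

[12; 3, 3, 6, 16, 16, 2]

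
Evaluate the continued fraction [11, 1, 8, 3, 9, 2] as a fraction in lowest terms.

6541/550

Using pₖ = aₖpₖ₋₁ + pₖ₋₂ and qₖ = aₖqₖ₋₁ + qₖ₋₂:
  k=0: a=11, p=11, q=1
  k=1: a=1, p=12, q=1
  k=2: a=8, p=107, q=9
  k=3: a=3, p=333, q=28
  k=4: a=9, p=3104, q=261
  k=5: a=2, p=6541, q=550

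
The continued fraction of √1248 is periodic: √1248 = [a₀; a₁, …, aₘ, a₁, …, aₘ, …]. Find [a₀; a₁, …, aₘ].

a₀ = ⌊√1248⌋ = 35.
With m₀=0, d₀=1 and mₖ₊₁ = dₖaₖ − mₖ, dₖ₊₁ = (n − mₖ₊₁²)/dₖ, aₖ₊₁ = ⌊(a₀+mₖ₊₁)/dₖ₊₁⌋:
  k=1: m=35, d=23, a=3
  k=2: m=34, d=4, a=17
  k=3: m=34, d=23, a=3
  k=4: m=35, d=1, a=70
d=1 and a=2a₀=70 at k=4, so the next step gives (m, d) = (35, 23) again — its k=1 value — and the period has length 4.

[35; 3, 17, 3, 70]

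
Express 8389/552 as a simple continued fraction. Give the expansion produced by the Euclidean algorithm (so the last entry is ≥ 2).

8389 = 15×552 + 109
552 = 5×109 + 7
109 = 15×7 + 4
7 = 1×4 + 3
4 = 1×3 + 1
3 = 3×1 + 0  (stop)
So 8389/552 = [15; 5, 15, 1, 1, 3].

[15; 5, 15, 1, 1, 3]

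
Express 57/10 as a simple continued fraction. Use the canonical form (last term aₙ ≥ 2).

57 = 5·10 + 7
10 = 1·7 + 3
7 = 2·3 + 1
3 = 3·1 + 0  (stop)
So 57/10 = [5; 1, 2, 3].

[5; 1, 2, 3]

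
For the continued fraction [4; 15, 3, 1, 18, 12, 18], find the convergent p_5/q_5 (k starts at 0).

Using pₖ = aₖpₖ₋₁ + pₖ₋₂, qₖ = aₖqₖ₋₁ + qₖ₋₂ (with p₋₁=1, p₋₂=0, q₋₁=0, q₋₂=1):
  k=0: a=4, p=4, q=1
  k=1: a=15, p=61, q=15
  k=2: a=3, p=187, q=46
  k=3: a=1, p=248, q=61
  k=4: a=18, p=4651, q=1144
  k=5: a=12, p=56060, q=13789

56060/13789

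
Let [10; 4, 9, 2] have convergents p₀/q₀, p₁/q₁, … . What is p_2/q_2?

Using pₖ = aₖpₖ₋₁ + pₖ₋₂, qₖ = aₖqₖ₋₁ + qₖ₋₂ (with p₋₁=1, p₋₂=0, q₋₁=0, q₋₂=1):
  k=0: a=10, p=10, q=1
  k=1: a=4, p=41, q=4
  k=2: a=9, p=379, q=37

379/37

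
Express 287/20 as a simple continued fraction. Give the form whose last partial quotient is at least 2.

[14; 2, 1, 6]

287 = 14·20 + 7
20 = 2·7 + 6
7 = 1·6 + 1
6 = 6·1 + 0  (stop)
So 287/20 = [14; 2, 1, 6].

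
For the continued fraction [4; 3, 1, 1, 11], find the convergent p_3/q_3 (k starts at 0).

Using pₖ = aₖpₖ₋₁ + pₖ₋₂, qₖ = aₖqₖ₋₁ + qₖ₋₂ (with p₋₁=1, p₋₂=0, q₋₁=0, q₋₂=1):
  k=0: a=4, p=4, q=1
  k=1: a=3, p=13, q=3
  k=2: a=1, p=17, q=4
  k=3: a=1, p=30, q=7

30/7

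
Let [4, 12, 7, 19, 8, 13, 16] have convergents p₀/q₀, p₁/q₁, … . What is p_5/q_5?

Using pₖ = aₖpₖ₋₁ + pₖ₋₂, qₖ = aₖqₖ₋₁ + qₖ₋₂ (with p₋₁=1, p₋₂=0, q₋₁=0, q₋₂=1):
  k=0: a=4, p=4, q=1
  k=1: a=12, p=49, q=12
  k=2: a=7, p=347, q=85
  k=3: a=19, p=6642, q=1627
  k=4: a=8, p=53483, q=13101
  k=5: a=13, p=701921, q=171940

701921/171940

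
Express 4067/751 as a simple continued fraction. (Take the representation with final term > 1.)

[5; 2, 2, 2, 5, 3, 1, 2]

4067 = 5×751 + 312
751 = 2×312 + 127
312 = 2×127 + 58
127 = 2×58 + 11
58 = 5×11 + 3
11 = 3×3 + 2
3 = 1×2 + 1
2 = 2×1 + 0  (stop)
So 4067/751 = [5; 2, 2, 2, 5, 3, 1, 2].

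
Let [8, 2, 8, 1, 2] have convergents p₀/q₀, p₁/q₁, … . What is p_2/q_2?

144/17

Using pₖ = aₖpₖ₋₁ + pₖ₋₂, qₖ = aₖqₖ₋₁ + qₖ₋₂ (with p₋₁=1, p₋₂=0, q₋₁=0, q₋₂=1):
  k=0: a=8, p=8, q=1
  k=1: a=2, p=17, q=2
  k=2: a=8, p=144, q=17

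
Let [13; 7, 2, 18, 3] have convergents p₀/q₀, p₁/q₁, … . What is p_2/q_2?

197/15

Using pₖ = aₖpₖ₋₁ + pₖ₋₂, qₖ = aₖqₖ₋₁ + qₖ₋₂ (with p₋₁=1, p₋₂=0, q₋₁=0, q₋₂=1):
  k=0: a=13, p=13, q=1
  k=1: a=7, p=92, q=7
  k=2: a=2, p=197, q=15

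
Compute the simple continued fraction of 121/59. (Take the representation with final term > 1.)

[2; 19, 1, 2]

121 = 2×59 + 3
59 = 19×3 + 2
3 = 1×2 + 1
2 = 2×1 + 0  (stop)
So 121/59 = [2; 19, 1, 2].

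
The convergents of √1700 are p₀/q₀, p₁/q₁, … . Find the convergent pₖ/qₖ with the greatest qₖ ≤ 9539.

√1700 = [41; 4, 3, 20, 3, 4, 82, …] (period length 6).
Convergents:
  p_0/q_0 = 41/1
  p_1/q_1 = 165/4
  p_2/q_2 = 536/13
  p_3/q_3 = 10885/264
  p_4/q_4 = 33191/805
  p_5/q_5 = 143649/3484
  p_6/q_6 = 11812409/286493
q_5 = 3484 ≤ 9539 < 286493 = q_6, so the answer is 143649/3484.

143649/3484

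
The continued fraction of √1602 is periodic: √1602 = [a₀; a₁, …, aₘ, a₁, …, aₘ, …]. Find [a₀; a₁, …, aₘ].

a₀ = ⌊√1602⌋ = 40.
With m₀=0, d₀=1 and mₖ₊₁ = dₖaₖ − mₖ, dₖ₊₁ = (n − mₖ₊₁²)/dₖ, aₖ₊₁ = ⌊(a₀+mₖ₊₁)/dₖ₊₁⌋:
  k=1: m=40, d=2, a=40
  k=2: m=40, d=1, a=80
d=1 and a=2a₀=80 at k=2, so the next step gives (m, d) = (40, 2) again — its k=1 value — and the period has length 2.

[40; 40, 80]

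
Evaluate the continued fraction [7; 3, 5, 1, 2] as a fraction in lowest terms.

395/54

Using pₖ = aₖpₖ₋₁ + pₖ₋₂ and qₖ = aₖqₖ₋₁ + qₖ₋₂:
  k=0: a=7, p=7, q=1
  k=1: a=3, p=22, q=3
  k=2: a=5, p=117, q=16
  k=3: a=1, p=139, q=19
  k=4: a=2, p=395, q=54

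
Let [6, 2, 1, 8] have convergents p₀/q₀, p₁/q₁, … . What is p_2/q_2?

19/3

Using pₖ = aₖpₖ₋₁ + pₖ₋₂, qₖ = aₖqₖ₋₁ + qₖ₋₂ (with p₋₁=1, p₋₂=0, q₋₁=0, q₋₂=1):
  k=0: a=6, p=6, q=1
  k=1: a=2, p=13, q=2
  k=2: a=1, p=19, q=3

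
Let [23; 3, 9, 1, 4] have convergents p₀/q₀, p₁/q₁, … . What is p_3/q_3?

723/31

Using pₖ = aₖpₖ₋₁ + pₖ₋₂, qₖ = aₖqₖ₋₁ + qₖ₋₂ (with p₋₁=1, p₋₂=0, q₋₁=0, q₋₂=1):
  k=0: a=23, p=23, q=1
  k=1: a=3, p=70, q=3
  k=2: a=9, p=653, q=28
  k=3: a=1, p=723, q=31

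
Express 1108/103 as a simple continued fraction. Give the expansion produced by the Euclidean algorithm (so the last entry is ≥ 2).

[10; 1, 3, 8, 3]

1108 = 10*103 + 78
103 = 1*78 + 25
78 = 3*25 + 3
25 = 8*3 + 1
3 = 3*1 + 0  (stop)
So 1108/103 = [10; 1, 3, 8, 3].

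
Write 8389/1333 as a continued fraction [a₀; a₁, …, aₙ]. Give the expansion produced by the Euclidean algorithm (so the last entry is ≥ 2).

8389 = 6*1333 + 391
1333 = 3*391 + 160
391 = 2*160 + 71
160 = 2*71 + 18
71 = 3*18 + 17
18 = 1*17 + 1
17 = 17*1 + 0  (stop)
So 8389/1333 = [6; 3, 2, 2, 3, 1, 17].

[6; 3, 2, 2, 3, 1, 17]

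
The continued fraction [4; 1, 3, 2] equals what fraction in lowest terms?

43/9

Fold from the inside: start with 2/1.
  3 + 1/2 = 7/2
  1 + 2/7 = 9/7
  4 + 7/9 = 43/9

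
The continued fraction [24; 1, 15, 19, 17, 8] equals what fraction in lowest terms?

Fold from the inside: start with 8/1.
  17 + 1/8 = 137/8
  19 + 8/137 = 2611/137
  15 + 137/2611 = 39302/2611
  1 + 2611/39302 = 41913/39302
  24 + 39302/41913 = 1045214/41913

1045214/41913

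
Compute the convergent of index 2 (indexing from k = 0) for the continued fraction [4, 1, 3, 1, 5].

Using pₖ = aₖpₖ₋₁ + pₖ₋₂, qₖ = aₖqₖ₋₁ + qₖ₋₂ (with p₋₁=1, p₋₂=0, q₋₁=0, q₋₂=1):
  k=0: a=4, p=4, q=1
  k=1: a=1, p=5, q=1
  k=2: a=3, p=19, q=4

19/4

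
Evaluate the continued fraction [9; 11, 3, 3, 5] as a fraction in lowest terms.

5444/599

Using pₖ = aₖpₖ₋₁ + pₖ₋₂ and qₖ = aₖqₖ₋₁ + qₖ₋₂:
  k=0: a=9, p=9, q=1
  k=1: a=11, p=100, q=11
  k=2: a=3, p=309, q=34
  k=3: a=3, p=1027, q=113
  k=4: a=5, p=5444, q=599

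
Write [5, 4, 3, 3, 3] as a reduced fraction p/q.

Using pₖ = aₖpₖ₋₁ + pₖ₋₂ and qₖ = aₖqₖ₋₁ + qₖ₋₂:
  k=0: a=5, p=5, q=1
  k=1: a=4, p=21, q=4
  k=2: a=3, p=68, q=13
  k=3: a=3, p=225, q=43
  k=4: a=3, p=743, q=142

743/142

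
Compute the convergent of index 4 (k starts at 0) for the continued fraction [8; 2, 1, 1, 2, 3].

Using pₖ = aₖpₖ₋₁ + pₖ₋₂, qₖ = aₖqₖ₋₁ + qₖ₋₂ (with p₋₁=1, p₋₂=0, q₋₁=0, q₋₂=1):
  k=0: a=8, p=8, q=1
  k=1: a=2, p=17, q=2
  k=2: a=1, p=25, q=3
  k=3: a=1, p=42, q=5
  k=4: a=2, p=109, q=13

109/13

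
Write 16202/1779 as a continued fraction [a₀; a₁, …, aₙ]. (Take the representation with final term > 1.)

16202 = 9×1779 + 191
1779 = 9×191 + 60
191 = 3×60 + 11
60 = 5×11 + 5
11 = 2×5 + 1
5 = 5×1 + 0  (stop)
So 16202/1779 = [9; 9, 3, 5, 2, 5].

[9; 9, 3, 5, 2, 5]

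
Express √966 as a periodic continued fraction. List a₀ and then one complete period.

a₀ = ⌊√966⌋ = 31.

[31; 12, 2, 2, 2, 12, 62]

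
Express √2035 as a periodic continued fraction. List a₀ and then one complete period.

a₀ = ⌊√2035⌋ = 45.
With m₀=0, d₀=1 and mₖ₊₁ = dₖaₖ − mₖ, dₖ₊₁ = (n − mₖ₊₁²)/dₖ, aₖ₊₁ = ⌊(a₀+mₖ₊₁)/dₖ₊₁⌋:
  k=1: m=45, d=10, a=9
  k=2: m=45, d=1, a=90
d=1 and a=2a₀=90 at k=2, so the next step gives (m, d) = (45, 10) again — its k=1 value — and the period has length 2.

[45; 9, 90]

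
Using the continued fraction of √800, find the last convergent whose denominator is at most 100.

2687/95

√800 = [28; 3, 1, 1, 13, 1, 1, 3, 56, …] (period length 8).
Convergents:
  p_0/q_0 = 28/1
  p_1/q_1 = 85/3
  p_2/q_2 = 113/4
  p_3/q_3 = 198/7
  p_4/q_4 = 2687/95
  p_5/q_5 = 2885/102
q_4 = 95 ≤ 100 < 102 = q_5, so the answer is 2687/95.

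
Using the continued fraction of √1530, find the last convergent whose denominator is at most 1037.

√1530 = [39; 8, 1, 2, 8, 2, 1, 8, 78, …] (period length 8).
Convergents:
  p_0/q_0 = 39/1
  p_1/q_1 = 313/8
  p_2/q_2 = 352/9
  p_3/q_3 = 1017/26
  p_4/q_4 = 8488/217
  p_5/q_5 = 17993/460
  p_6/q_6 = 26481/677
  p_7/q_7 = 229841/5876
q_6 = 677 ≤ 1037 < 5876 = q_7, so the answer is 26481/677.

26481/677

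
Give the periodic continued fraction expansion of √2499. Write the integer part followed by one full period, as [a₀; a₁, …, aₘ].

a₀ = ⌊√2499⌋ = 49.
With m₀=0, d₀=1 and mₖ₊₁ = dₖaₖ − mₖ, dₖ₊₁ = (n − mₖ₊₁²)/dₖ, aₖ₊₁ = ⌊(a₀+mₖ₊₁)/dₖ₊₁⌋:
  k=1: m=49, d=98, a=1
  k=2: m=49, d=1, a=98
d=1 and a=2a₀=98 at k=2, so the next step gives (m, d) = (49, 98) again — its k=1 value — and the period has length 2.

[49; 1, 98]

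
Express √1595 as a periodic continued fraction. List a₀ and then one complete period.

a₀ = ⌊√1595⌋ = 39.
With m₀=0, d₀=1 and mₖ₊₁ = dₖaₖ − mₖ, dₖ₊₁ = (n − mₖ₊₁²)/dₖ, aₖ₊₁ = ⌊(a₀+mₖ₊₁)/dₖ₊₁⌋:
  k=1: m=39, d=74, a=1
  k=2: m=35, d=5, a=14
  k=3: m=35, d=74, a=1
  k=4: m=39, d=1, a=78
d=1 and a=2a₀=78 at k=4, so the next step gives (m, d) = (39, 74) again — its k=1 value — and the period has length 4.

[39; 1, 14, 1, 78]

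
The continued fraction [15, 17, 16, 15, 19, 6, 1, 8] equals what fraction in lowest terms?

73755109/4897870

Fold from the inside: start with 8/1.
  1 + 1/8 = 9/8
  6 + 8/9 = 62/9
  19 + 9/62 = 1187/62
  15 + 62/1187 = 17867/1187
  16 + 1187/17867 = 287059/17867
  17 + 17867/287059 = 4897870/287059
  15 + 287059/4897870 = 73755109/4897870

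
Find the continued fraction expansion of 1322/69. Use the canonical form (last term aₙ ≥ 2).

1322 = 19×69 + 11
69 = 6×11 + 3
11 = 3×3 + 2
3 = 1×2 + 1
2 = 2×1 + 0  (stop)
So 1322/69 = [19; 6, 3, 1, 2].

[19; 6, 3, 1, 2]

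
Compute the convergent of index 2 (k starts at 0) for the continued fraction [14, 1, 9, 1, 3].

149/10

Using pₖ = aₖpₖ₋₁ + pₖ₋₂, qₖ = aₖqₖ₋₁ + qₖ₋₂ (with p₋₁=1, p₋₂=0, q₋₁=0, q₋₂=1):
  k=0: a=14, p=14, q=1
  k=1: a=1, p=15, q=1
  k=2: a=9, p=149, q=10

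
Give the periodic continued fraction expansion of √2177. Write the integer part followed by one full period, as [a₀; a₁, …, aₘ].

a₀ = ⌊√2177⌋ = 46.
With m₀=0, d₀=1 and mₖ₊₁ = dₖaₖ − mₖ, dₖ₊₁ = (n − mₖ₊₁²)/dₖ, aₖ₊₁ = ⌊(a₀+mₖ₊₁)/dₖ₊₁⌋:
  k=1: m=46, d=61, a=1
  k=2: m=15, d=32, a=1
  k=3: m=17, d=59, a=1
  k=4: m=42, d=7, a=12
  k=5: m=42, d=59, a=1
  k=6: m=17, d=32, a=1
  k=7: m=15, d=61, a=1
  k=8: m=46, d=1, a=92
d=1 and a=2a₀=92 at k=8, so the next step gives (m, d) = (46, 61) again — its k=1 value — and the period has length 8.

[46; 1, 1, 1, 12, 1, 1, 1, 92]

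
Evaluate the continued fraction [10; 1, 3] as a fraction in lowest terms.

Fold from the inside: start with 3/1.
  1 + 1/3 = 4/3
  10 + 3/4 = 43/4

43/4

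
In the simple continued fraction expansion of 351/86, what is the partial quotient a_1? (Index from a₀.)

12

351 = 4·86 + 7   →  a_0 = 4
86 = 12·7 + 2   →  a_1 = 12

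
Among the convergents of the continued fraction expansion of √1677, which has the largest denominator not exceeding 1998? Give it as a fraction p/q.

34399/840

√1677 = [40; 1, 19, 2, 19, 1, 80, …] (period length 6).
Convergents:
  p_0/q_0 = 40/1
  p_1/q_1 = 41/1
  p_2/q_2 = 819/20
  p_3/q_3 = 1679/41
  p_4/q_4 = 32720/799
  p_5/q_5 = 34399/840
  p_6/q_6 = 2784640/67999
q_5 = 840 ≤ 1998 < 67999 = q_6, so the answer is 34399/840.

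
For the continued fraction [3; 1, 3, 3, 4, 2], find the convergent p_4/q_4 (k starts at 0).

211/56

Using pₖ = aₖpₖ₋₁ + pₖ₋₂, qₖ = aₖqₖ₋₁ + qₖ₋₂ (with p₋₁=1, p₋₂=0, q₋₁=0, q₋₂=1):
  k=0: a=3, p=3, q=1
  k=1: a=1, p=4, q=1
  k=2: a=3, p=15, q=4
  k=3: a=3, p=49, q=13
  k=4: a=4, p=211, q=56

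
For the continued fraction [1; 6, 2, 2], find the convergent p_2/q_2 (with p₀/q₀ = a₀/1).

Using pₖ = aₖpₖ₋₁ + pₖ₋₂, qₖ = aₖqₖ₋₁ + qₖ₋₂ (with p₋₁=1, p₋₂=0, q₋₁=0, q₋₂=1):
  k=0: a=1, p=1, q=1
  k=1: a=6, p=7, q=6
  k=2: a=2, p=15, q=13

15/13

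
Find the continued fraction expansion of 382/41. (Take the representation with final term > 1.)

[9; 3, 6, 2]

382 = 9*41 + 13
41 = 3*13 + 2
13 = 6*2 + 1
2 = 2*1 + 0  (stop)
So 382/41 = [9; 3, 6, 2].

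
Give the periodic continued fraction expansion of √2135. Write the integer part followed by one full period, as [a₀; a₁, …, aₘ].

a₀ = ⌊√2135⌋ = 46.
With m₀=0, d₀=1 and mₖ₊₁ = dₖaₖ − mₖ, dₖ₊₁ = (n − mₖ₊₁²)/dₖ, aₖ₊₁ = ⌊(a₀+mₖ₊₁)/dₖ₊₁⌋:
  k=1: m=46, d=19, a=4
  k=2: m=30, d=65, a=1
  k=3: m=35, d=14, a=5
  k=4: m=35, d=65, a=1
  k=5: m=30, d=19, a=4
  k=6: m=46, d=1, a=92
d=1 and a=2a₀=92 at k=6, so the next step gives (m, d) = (46, 19) again — its k=1 value — and the period has length 6.

[46; 4, 1, 5, 1, 4, 92]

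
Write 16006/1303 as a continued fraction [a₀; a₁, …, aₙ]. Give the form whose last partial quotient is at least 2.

16006 = 12*1303 + 370
1303 = 3*370 + 193
370 = 1*193 + 177
193 = 1*177 + 16
177 = 11*16 + 1
16 = 16*1 + 0  (stop)
So 16006/1303 = [12; 3, 1, 1, 11, 16].

[12; 3, 1, 1, 11, 16]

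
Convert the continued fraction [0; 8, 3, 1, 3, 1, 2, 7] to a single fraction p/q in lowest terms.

390/3223

Using pₖ = aₖpₖ₋₁ + pₖ₋₂ and qₖ = aₖqₖ₋₁ + qₖ₋₂:
  k=0: a=0, p=0, q=1
  k=1: a=8, p=1, q=8
  k=2: a=3, p=3, q=25
  k=3: a=1, p=4, q=33
  k=4: a=3, p=15, q=124
  k=5: a=1, p=19, q=157
  k=6: a=2, p=53, q=438
  k=7: a=7, p=390, q=3223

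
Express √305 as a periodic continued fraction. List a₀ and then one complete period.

a₀ = ⌊√305⌋ = 17.

[17; 2, 6, 2, 34]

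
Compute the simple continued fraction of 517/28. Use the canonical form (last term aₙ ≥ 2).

[18; 2, 6, 2]

517 = 18*28 + 13
28 = 2*13 + 2
13 = 6*2 + 1
2 = 2*1 + 0  (stop)
So 517/28 = [18; 2, 6, 2].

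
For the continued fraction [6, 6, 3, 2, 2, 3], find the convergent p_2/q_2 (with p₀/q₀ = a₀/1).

Using pₖ = aₖpₖ₋₁ + pₖ₋₂, qₖ = aₖqₖ₋₁ + qₖ₋₂ (with p₋₁=1, p₋₂=0, q₋₁=0, q₋₂=1):
  k=0: a=6, p=6, q=1
  k=1: a=6, p=37, q=6
  k=2: a=3, p=117, q=19

117/19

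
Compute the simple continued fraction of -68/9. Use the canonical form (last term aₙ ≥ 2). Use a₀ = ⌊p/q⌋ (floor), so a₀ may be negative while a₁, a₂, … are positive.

[-8; 2, 4]

-68 = -8×9 + 4
9 = 2×4 + 1
4 = 4×1 + 0  (stop)
So -68/9 = [-8; 2, 4].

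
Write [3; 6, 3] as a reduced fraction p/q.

Using pₖ = aₖpₖ₋₁ + pₖ₋₂ and qₖ = aₖqₖ₋₁ + qₖ₋₂:
  k=0: a=3, p=3, q=1
  k=1: a=6, p=19, q=6
  k=2: a=3, p=60, q=19

60/19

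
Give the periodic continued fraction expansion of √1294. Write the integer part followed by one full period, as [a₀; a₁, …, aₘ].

[35; 1, 34, 1, 70]

a₀ = ⌊√1294⌋ = 35.
With m₀=0, d₀=1 and mₖ₊₁ = dₖaₖ − mₖ, dₖ₊₁ = (n − mₖ₊₁²)/dₖ, aₖ₊₁ = ⌊(a₀+mₖ₊₁)/dₖ₊₁⌋:
  k=1: m=35, d=69, a=1
  k=2: m=34, d=2, a=34
  k=3: m=34, d=69, a=1
  k=4: m=35, d=1, a=70
d=1 and a=2a₀=70 at k=4, so the next step gives (m, d) = (35, 69) again — its k=1 value — and the period has length 4.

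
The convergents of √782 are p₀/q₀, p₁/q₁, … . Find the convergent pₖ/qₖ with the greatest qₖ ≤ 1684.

√782 = [27; 1, 26, 1, 54, …] (period length 4).
Convergents:
  p_0/q_0 = 27/1
  p_1/q_1 = 28/1
  p_2/q_2 = 755/27
  p_3/q_3 = 783/28
  p_4/q_4 = 43037/1539
  p_5/q_5 = 43820/1567
  p_6/q_6 = 1182357/42281
q_5 = 1567 ≤ 1684 < 42281 = q_6, so the answer is 43820/1567.

43820/1567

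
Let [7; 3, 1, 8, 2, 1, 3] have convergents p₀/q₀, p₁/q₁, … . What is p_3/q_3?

254/35

Using pₖ = aₖpₖ₋₁ + pₖ₋₂, qₖ = aₖqₖ₋₁ + qₖ₋₂ (with p₋₁=1, p₋₂=0, q₋₁=0, q₋₂=1):
  k=0: a=7, p=7, q=1
  k=1: a=3, p=22, q=3
  k=2: a=1, p=29, q=4
  k=3: a=8, p=254, q=35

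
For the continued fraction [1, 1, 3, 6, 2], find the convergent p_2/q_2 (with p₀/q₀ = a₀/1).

7/4

Using pₖ = aₖpₖ₋₁ + pₖ₋₂, qₖ = aₖqₖ₋₁ + qₖ₋₂ (with p₋₁=1, p₋₂=0, q₋₁=0, q₋₂=1):
  k=0: a=1, p=1, q=1
  k=1: a=1, p=2, q=1
  k=2: a=3, p=7, q=4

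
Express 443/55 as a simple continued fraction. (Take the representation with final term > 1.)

443 = 8×55 + 3
55 = 18×3 + 1
3 = 3×1 + 0  (stop)
So 443/55 = [8; 18, 3].

[8; 18, 3]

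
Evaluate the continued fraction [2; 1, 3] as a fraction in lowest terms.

11/4

Fold from the inside: start with 3/1.
  1 + 1/3 = 4/3
  2 + 3/4 = 11/4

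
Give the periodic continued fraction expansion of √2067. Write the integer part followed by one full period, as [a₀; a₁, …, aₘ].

[45; 2, 6, 2, 90]

a₀ = ⌊√2067⌋ = 45.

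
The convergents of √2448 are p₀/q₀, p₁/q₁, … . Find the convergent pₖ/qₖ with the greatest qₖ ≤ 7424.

√2448 = [49; 2, 10, 2, 98, …] (period length 4).
Convergents:
  p_0/q_0 = 49/1
  p_1/q_1 = 99/2
  p_2/q_2 = 1039/21
  p_3/q_3 = 2177/44
  p_4/q_4 = 214385/4333
  p_5/q_5 = 430947/8710
q_4 = 4333 ≤ 7424 < 8710 = q_5, so the answer is 214385/4333.

214385/4333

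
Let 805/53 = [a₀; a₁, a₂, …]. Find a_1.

5

805 = 15·53 + 10   →  a_0 = 15
53 = 5·10 + 3   →  a_1 = 5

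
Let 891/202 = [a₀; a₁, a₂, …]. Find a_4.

891 = 4·202 + 83   →  a_0 = 4
202 = 2·83 + 36   →  a_1 = 2
83 = 2·36 + 11   →  a_2 = 2
36 = 3·11 + 3   →  a_3 = 3
11 = 3·3 + 2   →  a_4 = 3

3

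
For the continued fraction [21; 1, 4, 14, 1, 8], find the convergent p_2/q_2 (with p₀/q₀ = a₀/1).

109/5

Using pₖ = aₖpₖ₋₁ + pₖ₋₂, qₖ = aₖqₖ₋₁ + qₖ₋₂ (with p₋₁=1, p₋₂=0, q₋₁=0, q₋₂=1):
  k=0: a=21, p=21, q=1
  k=1: a=1, p=22, q=1
  k=2: a=4, p=109, q=5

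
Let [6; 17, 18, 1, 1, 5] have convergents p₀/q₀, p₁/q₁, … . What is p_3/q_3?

1963/324

Using pₖ = aₖpₖ₋₁ + pₖ₋₂, qₖ = aₖqₖ₋₁ + qₖ₋₂ (with p₋₁=1, p₋₂=0, q₋₁=0, q₋₂=1):
  k=0: a=6, p=6, q=1
  k=1: a=17, p=103, q=17
  k=2: a=18, p=1860, q=307
  k=3: a=1, p=1963, q=324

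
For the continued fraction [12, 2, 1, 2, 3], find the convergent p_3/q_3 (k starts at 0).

99/8

Using pₖ = aₖpₖ₋₁ + pₖ₋₂, qₖ = aₖqₖ₋₁ + qₖ₋₂ (with p₋₁=1, p₋₂=0, q₋₁=0, q₋₂=1):
  k=0: a=12, p=12, q=1
  k=1: a=2, p=25, q=2
  k=2: a=1, p=37, q=3
  k=3: a=2, p=99, q=8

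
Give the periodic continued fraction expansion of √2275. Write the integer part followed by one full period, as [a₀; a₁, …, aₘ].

[47; 1, 2, 3, 2, 1, 94]

a₀ = ⌊√2275⌋ = 47.
With m₀=0, d₀=1 and mₖ₊₁ = dₖaₖ − mₖ, dₖ₊₁ = (n − mₖ₊₁²)/dₖ, aₖ₊₁ = ⌊(a₀+mₖ₊₁)/dₖ₊₁⌋:
  k=1: m=47, d=66, a=1
  k=2: m=19, d=29, a=2
  k=3: m=39, d=26, a=3
  k=4: m=39, d=29, a=2
  k=5: m=19, d=66, a=1
  k=6: m=47, d=1, a=94
d=1 and a=2a₀=94 at k=6, so the next step gives (m, d) = (47, 66) again — its k=1 value — and the period has length 6.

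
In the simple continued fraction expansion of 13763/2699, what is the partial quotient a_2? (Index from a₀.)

14

13763 = 5·2699 + 268   →  a_0 = 5
2699 = 10·268 + 19   →  a_1 = 10
268 = 14·19 + 2   →  a_2 = 14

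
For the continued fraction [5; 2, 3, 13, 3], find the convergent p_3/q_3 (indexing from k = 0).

Using pₖ = aₖpₖ₋₁ + pₖ₋₂, qₖ = aₖqₖ₋₁ + qₖ₋₂ (with p₋₁=1, p₋₂=0, q₋₁=0, q₋₂=1):
  k=0: a=5, p=5, q=1
  k=1: a=2, p=11, q=2
  k=2: a=3, p=38, q=7
  k=3: a=13, p=505, q=93

505/93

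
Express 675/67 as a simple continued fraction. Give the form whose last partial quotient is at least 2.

[10; 13, 2, 2]

675 = 10*67 + 5
67 = 13*5 + 2
5 = 2*2 + 1
2 = 2*1 + 0  (stop)
So 675/67 = [10; 13, 2, 2].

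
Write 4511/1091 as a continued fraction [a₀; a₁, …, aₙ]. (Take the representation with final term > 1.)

4511 = 4*1091 + 147
1091 = 7*147 + 62
147 = 2*62 + 23
62 = 2*23 + 16
23 = 1*16 + 7
16 = 2*7 + 2
7 = 3*2 + 1
2 = 2*1 + 0  (stop)
So 4511/1091 = [4; 7, 2, 2, 1, 2, 3, 2].

[4; 7, 2, 2, 1, 2, 3, 2]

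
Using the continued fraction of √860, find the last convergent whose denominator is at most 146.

√860 = [29; 3, 14, 3, 58, …] (period length 4).
Convergents:
  p_0/q_0 = 29/1
  p_1/q_1 = 88/3
  p_2/q_2 = 1261/43
  p_3/q_3 = 3871/132
  p_4/q_4 = 225779/7699
q_3 = 132 ≤ 146 < 7699 = q_4, so the answer is 3871/132.

3871/132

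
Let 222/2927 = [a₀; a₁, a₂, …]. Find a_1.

13

222 = 0·2927 + 222   →  a_0 = 0
2927 = 13·222 + 41   →  a_1 = 13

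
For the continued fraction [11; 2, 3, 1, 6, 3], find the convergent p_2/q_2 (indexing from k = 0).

80/7

Using pₖ = aₖpₖ₋₁ + pₖ₋₂, qₖ = aₖqₖ₋₁ + qₖ₋₂ (with p₋₁=1, p₋₂=0, q₋₁=0, q₋₂=1):
  k=0: a=11, p=11, q=1
  k=1: a=2, p=23, q=2
  k=2: a=3, p=80, q=7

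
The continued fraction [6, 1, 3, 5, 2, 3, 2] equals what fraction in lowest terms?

2461/364

Fold from the inside: start with 2/1.
  3 + 1/2 = 7/2
  2 + 2/7 = 16/7
  5 + 7/16 = 87/16
  3 + 16/87 = 277/87
  1 + 87/277 = 364/277
  6 + 277/364 = 2461/364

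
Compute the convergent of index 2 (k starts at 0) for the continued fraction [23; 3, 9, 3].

653/28

Using pₖ = aₖpₖ₋₁ + pₖ₋₂, qₖ = aₖqₖ₋₁ + qₖ₋₂ (with p₋₁=1, p₋₂=0, q₋₁=0, q₋₂=1):
  k=0: a=23, p=23, q=1
  k=1: a=3, p=70, q=3
  k=2: a=9, p=653, q=28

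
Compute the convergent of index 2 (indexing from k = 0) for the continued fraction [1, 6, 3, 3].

Using pₖ = aₖpₖ₋₁ + pₖ₋₂, qₖ = aₖqₖ₋₁ + qₖ₋₂ (with p₋₁=1, p₋₂=0, q₋₁=0, q₋₂=1):
  k=0: a=1, p=1, q=1
  k=1: a=6, p=7, q=6
  k=2: a=3, p=22, q=19

22/19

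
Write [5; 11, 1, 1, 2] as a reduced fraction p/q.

Using pₖ = aₖpₖ₋₁ + pₖ₋₂ and qₖ = aₖqₖ₋₁ + qₖ₋₂:
  k=0: a=5, p=5, q=1
  k=1: a=11, p=56, q=11
  k=2: a=1, p=61, q=12
  k=3: a=1, p=117, q=23
  k=4: a=2, p=295, q=58

295/58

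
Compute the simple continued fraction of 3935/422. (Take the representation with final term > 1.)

[9; 3, 12, 2, 5]

3935 = 9*422 + 137
422 = 3*137 + 11
137 = 12*11 + 5
11 = 2*5 + 1
5 = 5*1 + 0  (stop)
So 3935/422 = [9; 3, 12, 2, 5].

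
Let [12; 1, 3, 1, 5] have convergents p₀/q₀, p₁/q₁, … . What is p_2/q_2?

Using pₖ = aₖpₖ₋₁ + pₖ₋₂, qₖ = aₖqₖ₋₁ + qₖ₋₂ (with p₋₁=1, p₋₂=0, q₋₁=0, q₋₂=1):
  k=0: a=12, p=12, q=1
  k=1: a=1, p=13, q=1
  k=2: a=3, p=51, q=4

51/4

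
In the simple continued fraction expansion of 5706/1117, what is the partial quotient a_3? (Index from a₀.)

3

5706 = 5·1117 + 121   →  a_0 = 5
1117 = 9·121 + 28   →  a_1 = 9
121 = 4·28 + 9   →  a_2 = 4
28 = 3·9 + 1   →  a_3 = 3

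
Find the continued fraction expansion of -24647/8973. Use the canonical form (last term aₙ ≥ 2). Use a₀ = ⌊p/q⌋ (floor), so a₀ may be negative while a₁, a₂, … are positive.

-24647 = -3·8973 + 2272
8973 = 3·2272 + 2157
2272 = 1·2157 + 115
2157 = 18·115 + 87
115 = 1·87 + 28
87 = 3·28 + 3
28 = 9·3 + 1
3 = 3·1 + 0  (stop)
So -24647/8973 = [-3; 3, 1, 18, 1, 3, 9, 3].

[-3; 3, 1, 18, 1, 3, 9, 3]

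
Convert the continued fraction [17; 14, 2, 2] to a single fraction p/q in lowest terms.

Fold from the inside: start with 2/1.
  2 + 1/2 = 5/2
  14 + 2/5 = 72/5
  17 + 5/72 = 1229/72

1229/72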